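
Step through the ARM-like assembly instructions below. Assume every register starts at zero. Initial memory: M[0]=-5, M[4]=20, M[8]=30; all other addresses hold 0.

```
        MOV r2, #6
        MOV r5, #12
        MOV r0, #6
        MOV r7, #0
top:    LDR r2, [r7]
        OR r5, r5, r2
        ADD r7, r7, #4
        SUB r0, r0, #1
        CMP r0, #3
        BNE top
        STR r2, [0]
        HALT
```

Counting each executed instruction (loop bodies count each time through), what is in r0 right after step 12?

5

MOV r2, #6 → r2=6
MOV r5, #12 → r5=12
MOV r0, #6 → r0=6
MOV r7, #0 → r7=0
LDR r2, [r7] → r2=M[0]=-5
OR r5, r5, r2 → r5=12|(-5)=-1
ADD r7, r7, #4 → r7=0+4=4
SUB r0, r0, #1 → r0=6-1=5
CMP r0, #3  (cmp 5,3)
BNE top: taken
LDR r2, [r7] → r2=M[4]=20
OR r5, r5, r2 → r5=(-1)|20=-1
After step 12: r0 = 5.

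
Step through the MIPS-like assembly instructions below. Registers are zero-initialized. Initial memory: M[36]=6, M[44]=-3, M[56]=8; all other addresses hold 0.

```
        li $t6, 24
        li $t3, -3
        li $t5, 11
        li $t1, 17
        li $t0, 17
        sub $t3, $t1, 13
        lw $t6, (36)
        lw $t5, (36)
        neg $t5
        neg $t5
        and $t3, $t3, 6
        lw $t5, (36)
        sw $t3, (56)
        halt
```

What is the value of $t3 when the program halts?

4

li $t6, 24 → $t6=24
li $t3, -3 → $t3=-3
li $t5, 11 → $t5=11
li $t1, 17 → $t1=17
li $t0, 17 → $t0=17
sub $t3, $t1, 13 → $t3=17-13=4
lw $t6, (36) → $t6=M[36]=6
lw $t5, (36) → $t5=M[36]=6
neg $t5 → $t5=-(6)=-6
neg $t5 → $t5=-(-6)=6
and $t3, $t3, 6 → $t3=4&6=4
lw $t5, (36) → $t5=M[36]=6
sw $t3, (56) → M[56]=4
halt.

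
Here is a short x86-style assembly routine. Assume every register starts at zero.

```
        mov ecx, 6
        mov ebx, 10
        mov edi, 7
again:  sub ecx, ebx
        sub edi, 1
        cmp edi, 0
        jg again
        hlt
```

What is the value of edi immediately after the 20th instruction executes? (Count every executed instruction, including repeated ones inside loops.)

3

ecx=6
ebx=10
edi=7
ecx=6-10=-4
edi=7-1=6
cmp edi, 0  (cmp 6,0)
jg again: taken
ecx=(-4)-10=-14
edi=6-1=5
cmp edi, 0  (cmp 5,0)
jg again: taken
ecx=(-14)-10=-24
edi=5-1=4
cmp edi, 0  (cmp 4,0)
jg again: taken
ecx=(-24)-10=-34
edi=4-1=3
cmp edi, 0  (cmp 3,0)
jg again: taken
ecx=(-34)-10=-44
After step 20: edi = 3.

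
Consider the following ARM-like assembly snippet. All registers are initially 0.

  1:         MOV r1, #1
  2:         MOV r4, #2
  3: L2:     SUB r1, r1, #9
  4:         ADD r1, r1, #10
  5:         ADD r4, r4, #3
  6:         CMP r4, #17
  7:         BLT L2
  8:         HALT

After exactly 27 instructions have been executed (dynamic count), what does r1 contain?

r1=1
r4=2
r1=1-9=-8
r1=(-8)+10=2
r4=2+3=5
CMP r4, #17  (cmp 5,17)
BLT L2: taken
r1=2-9=-7
r1=(-7)+10=3
r4=5+3=8
CMP r4, #17  (cmp 8,17)
BLT L2: taken
r1=3-9=-6
r1=(-6)+10=4
r4=8+3=11
CMP r4, #17  (cmp 11,17)
BLT L2: taken
r1=4-9=-5
r1=(-5)+10=5
r4=11+3=14
CMP r4, #17  (cmp 14,17)
BLT L2: taken
r1=5-9=-4
r1=(-4)+10=6
r4=14+3=17
CMP r4, #17  (cmp 17,17)
BLT L2: not taken
After step 27: r1 = 6.

6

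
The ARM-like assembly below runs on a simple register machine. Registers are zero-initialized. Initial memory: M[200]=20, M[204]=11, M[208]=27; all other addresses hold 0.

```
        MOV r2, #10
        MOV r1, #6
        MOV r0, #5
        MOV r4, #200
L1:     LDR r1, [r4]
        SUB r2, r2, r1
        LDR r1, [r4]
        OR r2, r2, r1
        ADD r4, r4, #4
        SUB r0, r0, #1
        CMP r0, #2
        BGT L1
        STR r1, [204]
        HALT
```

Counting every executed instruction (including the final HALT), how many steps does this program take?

30

MOV r2, #10 → r2=10
MOV r1, #6 → r1=6
MOV r0, #5 → r0=5
MOV r4, #200 → r4=200
LDR r1, [r4] → r1=M[200]=20
SUB r2, r2, r1 → r2=10-20=-10
LDR r1, [r4] → r1=M[200]=20
OR r2, r2, r1 → r2=(-10)|20=-10
ADD r4, r4, #4 → r4=200+4=204
SUB r0, r0, #1 → r0=5-1=4
CMP r0, #2  (cmp 4,2)
BGT L1: taken
LDR r1, [r4] → r1=M[204]=11
SUB r2, r2, r1 → r2=(-10)-11=-21
LDR r1, [r4] → r1=M[204]=11
OR r2, r2, r1 → r2=(-21)|11=-21
ADD r4, r4, #4 → r4=204+4=208
SUB r0, r0, #1 → r0=4-1=3
CMP r0, #2  (cmp 3,2)
BGT L1: taken
LDR r1, [r4] → r1=M[208]=27
SUB r2, r2, r1 → r2=(-21)-27=-48
LDR r1, [r4] → r1=M[208]=27
OR r2, r2, r1 → r2=(-48)|27=-37
ADD r4, r4, #4 → r4=208+4=212
SUB r0, r0, #1 → r0=3-1=2
CMP r0, #2  (cmp 2,2)
BGT L1: not taken
STR r1, [204] → M[204]=27
halt.
Total executed instructions: 30.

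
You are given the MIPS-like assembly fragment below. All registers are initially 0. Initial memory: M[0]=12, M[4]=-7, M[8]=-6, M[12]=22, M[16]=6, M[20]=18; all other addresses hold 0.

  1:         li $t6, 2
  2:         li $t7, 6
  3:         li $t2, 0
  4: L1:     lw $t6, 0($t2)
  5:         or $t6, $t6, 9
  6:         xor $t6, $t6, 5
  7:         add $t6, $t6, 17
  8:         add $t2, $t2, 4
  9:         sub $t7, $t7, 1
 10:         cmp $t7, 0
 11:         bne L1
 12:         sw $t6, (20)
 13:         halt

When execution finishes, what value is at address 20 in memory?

47

after li $t6, 2: $t6=2
after li $t7, 6: $t7=6
after li $t2, 0: $t2=0
after lw $t6, 0($t2): $t6=M[0]=12
after or $t6, $t6, 9: $t6=12|9=13
after xor $t6, $t6, 5: $t6=13^5=8
after add $t6, $t6, 17: $t6=8+17=25
after add $t2, $t2, 4: $t2=0+4=4
after sub $t7, $t7, 1: $t7=6-1=5
cmp $t7, 0  (cmp 5,0)
bne L1: taken
after lw $t6, 0($t2): $t6=M[4]=-7
after or $t6, $t6, 9: $t6=(-7)|9=-7
after xor $t6, $t6, 5: $t6=(-7)^5=-4
after add $t6, $t6, 17: $t6=(-4)+17=13
after add $t2, $t2, 4: $t2=4+4=8
after sub $t7, $t7, 1: $t7=5-1=4
cmp $t7, 0  (cmp 4,0)
bne L1: taken
after lw $t6, 0($t2): $t6=M[8]=-6
after or $t6, $t6, 9: $t6=(-6)|9=-5
after xor $t6, $t6, 5: $t6=(-5)^5=-2
after add $t6, $t6, 17: $t6=(-2)+17=15
after add $t2, $t2, 4: $t2=8+4=12
after sub $t7, $t7, 1: $t7=4-1=3
cmp $t7, 0  (cmp 3,0)
bne L1: taken
after lw $t6, 0($t2): $t6=M[12]=22
after or $t6, $t6, 9: $t6=22|9=31
after xor $t6, $t6, 5: $t6=31^5=26
after add $t6, $t6, 17: $t6=26+17=43
after add $t2, $t2, 4: $t2=12+4=16
after sub $t7, $t7, 1: $t7=3-1=2
cmp $t7, 0  (cmp 2,0)
bne L1: taken
after lw $t6, 0($t2): $t6=M[16]=6
after or $t6, $t6, 9: $t6=6|9=15
after xor $t6, $t6, 5: $t6=15^5=10
after add $t6, $t6, 17: $t6=10+17=27
after add $t2, $t2, 4: $t2=16+4=20
after sub $t7, $t7, 1: $t7=2-1=1
cmp $t7, 0  (cmp 1,0)
bne L1: taken
after lw $t6, 0($t2): $t6=M[20]=18
after or $t6, $t6, 9: $t6=18|9=27
after xor $t6, $t6, 5: $t6=27^5=30
after add $t6, $t6, 17: $t6=30+17=47
after add $t2, $t2, 4: $t2=20+4=24
after sub $t7, $t7, 1: $t7=1-1=0
cmp $t7, 0  (cmp 0,0)
bne L1: not taken
sw $t6, (20) → M[20]=47
halt.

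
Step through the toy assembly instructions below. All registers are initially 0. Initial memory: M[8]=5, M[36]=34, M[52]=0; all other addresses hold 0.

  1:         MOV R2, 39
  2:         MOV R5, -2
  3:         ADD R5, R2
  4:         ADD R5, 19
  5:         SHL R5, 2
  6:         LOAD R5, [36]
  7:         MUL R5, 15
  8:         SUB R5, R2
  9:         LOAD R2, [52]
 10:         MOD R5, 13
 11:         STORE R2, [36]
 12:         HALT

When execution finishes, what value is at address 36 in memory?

0

MOV R2, 39 → R2=39
MOV R5, -2 → R5=-2
ADD R5, R2 → R5=(-2)+39=37
ADD R5, 19 → R5=37+19=56
SHL R5, 2 → R5=56<<2=224
LOAD R5, [36] → R5=M[36]=34
MUL R5, 15 → R5=34*15=510
SUB R5, R2 → R5=510-39=471
LOAD R2, [52] → R2=M[52]=0
MOD R5, 13 → R5=471%13=3
STORE R2, [36] → M[36]=0
halt.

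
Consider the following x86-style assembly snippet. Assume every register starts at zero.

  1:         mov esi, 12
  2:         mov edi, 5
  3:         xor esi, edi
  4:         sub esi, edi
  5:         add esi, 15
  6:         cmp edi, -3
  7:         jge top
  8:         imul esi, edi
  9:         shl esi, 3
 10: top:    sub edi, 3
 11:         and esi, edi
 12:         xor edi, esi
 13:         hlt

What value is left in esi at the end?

after mov esi, 12: esi=12
after mov edi, 5: edi=5
after xor esi, edi: esi=12^5=9
after sub esi, edi: esi=9-5=4
after add esi, 15: esi=4+15=19
cmp edi, -3  (cmp 5,-3)
jge top: taken
after sub edi, 3: edi=5-3=2
after and esi, edi: esi=19&2=2
after xor edi, esi: edi=2^2=0
halt.

2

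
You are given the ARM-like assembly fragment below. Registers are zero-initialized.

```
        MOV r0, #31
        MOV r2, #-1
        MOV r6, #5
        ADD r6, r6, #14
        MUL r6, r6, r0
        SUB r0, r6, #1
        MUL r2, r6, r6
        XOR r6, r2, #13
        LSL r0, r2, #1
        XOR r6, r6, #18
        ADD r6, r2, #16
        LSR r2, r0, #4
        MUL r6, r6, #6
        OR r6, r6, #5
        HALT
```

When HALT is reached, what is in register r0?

MOV r0, #31 → r0=31
MOV r2, #-1 → r2=-1
MOV r6, #5 → r6=5
ADD r6, r6, #14 → r6=5+14=19
MUL r6, r6, r0 → r6=19*31=589
SUB r0, r6, #1 → r0=589-1=588
MUL r2, r6, r6 → r2=589*589=346921
XOR r6, r2, #13 → r6=346921^13=346916
LSL r0, r2, #1 → r0=346921<<1=693842
XOR r6, r6, #18 → r6=346916^18=346934
ADD r6, r2, #16 → r6=346921+16=346937
LSR r2, r0, #4 → r2=693842>>4=43365
MUL r6, r6, #6 → r6=346937*6=2081622
OR r6, r6, #5 → r6=2081622|5=2081623
halt.

693842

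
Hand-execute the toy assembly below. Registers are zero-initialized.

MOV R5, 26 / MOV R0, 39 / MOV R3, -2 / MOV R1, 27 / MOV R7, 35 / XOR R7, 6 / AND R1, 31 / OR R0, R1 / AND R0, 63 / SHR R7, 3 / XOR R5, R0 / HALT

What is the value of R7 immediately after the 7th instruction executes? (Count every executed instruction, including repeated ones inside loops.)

37

R5=26
R0=39
R3=-2
R1=27
R7=35
R7=35^6=37
R1=27&31=27
After step 7: R7 = 37.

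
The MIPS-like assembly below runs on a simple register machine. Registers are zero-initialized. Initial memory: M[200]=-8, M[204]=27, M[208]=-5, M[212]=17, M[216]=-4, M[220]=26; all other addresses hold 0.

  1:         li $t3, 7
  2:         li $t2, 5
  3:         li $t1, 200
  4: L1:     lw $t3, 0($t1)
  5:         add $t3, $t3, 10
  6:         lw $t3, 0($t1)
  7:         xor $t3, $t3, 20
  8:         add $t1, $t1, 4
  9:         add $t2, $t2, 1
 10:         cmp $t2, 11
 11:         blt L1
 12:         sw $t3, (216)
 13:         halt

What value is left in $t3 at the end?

li $t3, 7 → $t3=7
li $t2, 5 → $t2=5
li $t1, 200 → $t1=200
lw $t3, 0($t1) → $t3=M[200]=-8
add $t3, $t3, 10 → $t3=(-8)+10=2
lw $t3, 0($t1) → $t3=M[200]=-8
xor $t3, $t3, 20 → $t3=(-8)^20=-20
add $t1, $t1, 4 → $t1=200+4=204
add $t2, $t2, 1 → $t2=5+1=6
cmp $t2, 11  (cmp 6,11)
blt L1: taken
lw $t3, 0($t1) → $t3=M[204]=27
add $t3, $t3, 10 → $t3=27+10=37
lw $t3, 0($t1) → $t3=M[204]=27
xor $t3, $t3, 20 → $t3=27^20=15
add $t1, $t1, 4 → $t1=204+4=208
add $t2, $t2, 1 → $t2=6+1=7
cmp $t2, 11  (cmp 7,11)
blt L1: taken
lw $t3, 0($t1) → $t3=M[208]=-5
add $t3, $t3, 10 → $t3=(-5)+10=5
lw $t3, 0($t1) → $t3=M[208]=-5
xor $t3, $t3, 20 → $t3=(-5)^20=-17
add $t1, $t1, 4 → $t1=208+4=212
add $t2, $t2, 1 → $t2=7+1=8
cmp $t2, 11  (cmp 8,11)
blt L1: taken
lw $t3, 0($t1) → $t3=M[212]=17
add $t3, $t3, 10 → $t3=17+10=27
lw $t3, 0($t1) → $t3=M[212]=17
xor $t3, $t3, 20 → $t3=17^20=5
add $t1, $t1, 4 → $t1=212+4=216
add $t2, $t2, 1 → $t2=8+1=9
cmp $t2, 11  (cmp 9,11)
blt L1: taken
lw $t3, 0($t1) → $t3=M[216]=-4
add $t3, $t3, 10 → $t3=(-4)+10=6
lw $t3, 0($t1) → $t3=M[216]=-4
xor $t3, $t3, 20 → $t3=(-4)^20=-24
add $t1, $t1, 4 → $t1=216+4=220
add $t2, $t2, 1 → $t2=9+1=10
cmp $t2, 11  (cmp 10,11)
blt L1: taken
lw $t3, 0($t1) → $t3=M[220]=26
add $t3, $t3, 10 → $t3=26+10=36
lw $t3, 0($t1) → $t3=M[220]=26
xor $t3, $t3, 20 → $t3=26^20=14
add $t1, $t1, 4 → $t1=220+4=224
add $t2, $t2, 1 → $t2=10+1=11
cmp $t2, 11  (cmp 11,11)
blt L1: not taken
sw $t3, (216) → M[216]=14
halt.

14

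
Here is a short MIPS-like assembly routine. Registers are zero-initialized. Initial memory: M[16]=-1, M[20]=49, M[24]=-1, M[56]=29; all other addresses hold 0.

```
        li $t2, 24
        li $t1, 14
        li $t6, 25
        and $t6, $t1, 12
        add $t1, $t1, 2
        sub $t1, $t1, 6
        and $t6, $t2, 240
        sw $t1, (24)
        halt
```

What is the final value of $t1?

$t2=24
$t1=14
$t6=25
$t6=14&12=12
$t1=14+2=16
$t1=16-6=10
$t6=24&240=16
sw $t1, (24) → M[24]=10
halt.

10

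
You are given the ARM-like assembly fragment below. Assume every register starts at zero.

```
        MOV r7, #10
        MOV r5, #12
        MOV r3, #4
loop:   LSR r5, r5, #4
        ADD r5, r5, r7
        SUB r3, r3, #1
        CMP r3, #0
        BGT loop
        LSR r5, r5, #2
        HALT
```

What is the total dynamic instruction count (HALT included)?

25

r7=10
r5=12
r3=4
r5=12>>4=0
r5=0+10=10
r3=4-1=3
CMP r3, #0  (cmp 3,0)
BGT loop: taken
r5=10>>4=0
r5=0+10=10
r3=3-1=2
CMP r3, #0  (cmp 2,0)
BGT loop: taken
r5=10>>4=0
r5=0+10=10
r3=2-1=1
CMP r3, #0  (cmp 1,0)
BGT loop: taken
r5=10>>4=0
r5=0+10=10
r3=1-1=0
CMP r3, #0  (cmp 0,0)
BGT loop: not taken
r5=10>>2=2
halt.
Total executed instructions: 25.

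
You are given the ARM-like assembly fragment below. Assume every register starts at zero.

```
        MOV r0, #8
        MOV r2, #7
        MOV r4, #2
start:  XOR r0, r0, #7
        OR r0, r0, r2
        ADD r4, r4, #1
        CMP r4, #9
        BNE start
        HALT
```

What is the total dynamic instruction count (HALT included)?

r0=8
r2=7
r4=2
r0=8^7=15
r0=15|7=15
r4=2+1=3
CMP r4, #9  (cmp 3,9)
BNE start: taken
r0=15^7=8
r0=8|7=15
r4=3+1=4
CMP r4, #9  (cmp 4,9)
BNE start: taken
r0=15^7=8
r0=8|7=15
r4=4+1=5
CMP r4, #9  (cmp 5,9)
BNE start: taken
r0=15^7=8
r0=8|7=15
r4=5+1=6
CMP r4, #9  (cmp 6,9)
BNE start: taken
r0=15^7=8
r0=8|7=15
r4=6+1=7
CMP r4, #9  (cmp 7,9)
BNE start: taken
r0=15^7=8
r0=8|7=15
r4=7+1=8
CMP r4, #9  (cmp 8,9)
BNE start: taken
r0=15^7=8
r0=8|7=15
r4=8+1=9
CMP r4, #9  (cmp 9,9)
BNE start: not taken
halt.
Total executed instructions: 39.

39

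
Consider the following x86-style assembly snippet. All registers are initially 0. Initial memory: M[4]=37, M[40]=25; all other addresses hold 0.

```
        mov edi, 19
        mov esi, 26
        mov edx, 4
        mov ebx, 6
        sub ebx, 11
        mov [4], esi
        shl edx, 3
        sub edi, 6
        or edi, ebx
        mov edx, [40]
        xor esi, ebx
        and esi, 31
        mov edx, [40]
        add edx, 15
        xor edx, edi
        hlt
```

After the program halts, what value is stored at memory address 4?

26

edi=19
esi=26
edx=4
ebx=6
ebx=6-11=-5
mov [4], esi → M[4]=26
edx=4<<3=32
edi=19-6=13
edi=13|(-5)=-1
edx=M[40]=25
esi=26^(-5)=-31
esi=(-31)&31=1
edx=M[40]=25
edx=25+15=40
edx=40^(-1)=-41
halt.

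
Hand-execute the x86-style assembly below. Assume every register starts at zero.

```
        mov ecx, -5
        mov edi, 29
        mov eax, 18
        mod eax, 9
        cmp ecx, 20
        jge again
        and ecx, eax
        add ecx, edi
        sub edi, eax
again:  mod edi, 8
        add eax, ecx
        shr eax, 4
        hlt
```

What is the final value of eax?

1

ecx=-5
edi=29
eax=18
eax=18%9=0
cmp ecx, 20  (cmp -5,20)
jge again: not taken
ecx=(-5)&0=0
ecx=0+29=29
edi=29-0=29
edi=29%8=5
eax=0+29=29
eax=29>>4=1
halt.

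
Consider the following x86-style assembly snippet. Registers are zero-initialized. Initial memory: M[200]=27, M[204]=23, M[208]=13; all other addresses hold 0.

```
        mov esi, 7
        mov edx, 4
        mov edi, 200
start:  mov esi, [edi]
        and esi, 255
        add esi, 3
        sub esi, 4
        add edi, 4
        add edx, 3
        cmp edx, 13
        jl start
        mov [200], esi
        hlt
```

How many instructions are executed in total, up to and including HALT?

esi=7
edx=4
edi=200
esi=M[200]=27
esi=27&255=27
esi=27+3=30
esi=30-4=26
edi=200+4=204
edx=4+3=7
cmp edx, 13  (cmp 7,13)
jl start: taken
esi=M[204]=23
esi=23&255=23
esi=23+3=26
esi=26-4=22
edi=204+4=208
edx=7+3=10
cmp edx, 13  (cmp 10,13)
jl start: taken
esi=M[208]=13
esi=13&255=13
esi=13+3=16
esi=16-4=12
edi=208+4=212
edx=10+3=13
cmp edx, 13  (cmp 13,13)
jl start: not taken
mov [200], esi → M[200]=12
halt.
Total executed instructions: 29.

29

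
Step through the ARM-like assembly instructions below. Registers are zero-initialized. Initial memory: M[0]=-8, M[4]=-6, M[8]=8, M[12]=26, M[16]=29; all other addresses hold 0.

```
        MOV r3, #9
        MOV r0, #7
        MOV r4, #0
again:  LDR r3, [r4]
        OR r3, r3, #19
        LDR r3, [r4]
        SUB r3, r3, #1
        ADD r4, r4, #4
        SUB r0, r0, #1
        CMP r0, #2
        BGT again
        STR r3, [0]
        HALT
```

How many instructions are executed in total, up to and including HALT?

MOV r3, #9 → r3=9
MOV r0, #7 → r0=7
MOV r4, #0 → r4=0
LDR r3, [r4] → r3=M[0]=-8
OR r3, r3, #19 → r3=(-8)|19=-5
LDR r3, [r4] → r3=M[0]=-8
SUB r3, r3, #1 → r3=(-8)-1=-9
ADD r4, r4, #4 → r4=0+4=4
SUB r0, r0, #1 → r0=7-1=6
CMP r0, #2  (cmp 6,2)
BGT again: taken
LDR r3, [r4] → r3=M[4]=-6
OR r3, r3, #19 → r3=(-6)|19=-5
LDR r3, [r4] → r3=M[4]=-6
SUB r3, r3, #1 → r3=(-6)-1=-7
ADD r4, r4, #4 → r4=4+4=8
SUB r0, r0, #1 → r0=6-1=5
CMP r0, #2  (cmp 5,2)
BGT again: taken
LDR r3, [r4] → r3=M[8]=8
OR r3, r3, #19 → r3=8|19=27
LDR r3, [r4] → r3=M[8]=8
SUB r3, r3, #1 → r3=8-1=7
ADD r4, r4, #4 → r4=8+4=12
SUB r0, r0, #1 → r0=5-1=4
CMP r0, #2  (cmp 4,2)
BGT again: taken
LDR r3, [r4] → r3=M[12]=26
OR r3, r3, #19 → r3=26|19=27
LDR r3, [r4] → r3=M[12]=26
SUB r3, r3, #1 → r3=26-1=25
ADD r4, r4, #4 → r4=12+4=16
SUB r0, r0, #1 → r0=4-1=3
CMP r0, #2  (cmp 3,2)
BGT again: taken
LDR r3, [r4] → r3=M[16]=29
OR r3, r3, #19 → r3=29|19=31
LDR r3, [r4] → r3=M[16]=29
SUB r3, r3, #1 → r3=29-1=28
ADD r4, r4, #4 → r4=16+4=20
SUB r0, r0, #1 → r0=3-1=2
CMP r0, #2  (cmp 2,2)
BGT again: not taken
STR r3, [0] → M[0]=28
halt.
Total executed instructions: 45.

45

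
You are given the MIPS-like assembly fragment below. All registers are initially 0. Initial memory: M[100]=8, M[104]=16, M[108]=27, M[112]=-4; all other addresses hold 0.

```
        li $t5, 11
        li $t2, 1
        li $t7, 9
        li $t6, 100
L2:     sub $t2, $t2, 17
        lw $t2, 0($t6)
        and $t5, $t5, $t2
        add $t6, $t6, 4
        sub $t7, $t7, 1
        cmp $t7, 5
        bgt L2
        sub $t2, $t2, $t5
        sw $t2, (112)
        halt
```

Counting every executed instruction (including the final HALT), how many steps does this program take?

35

$t5=11
$t2=1
$t7=9
$t6=100
$t2=1-17=-16
$t2=M[100]=8
$t5=11&8=8
$t6=100+4=104
$t7=9-1=8
cmp $t7, 5  (cmp 8,5)
bgt L2: taken
$t2=8-17=-9
$t2=M[104]=16
$t5=8&16=0
$t6=104+4=108
$t7=8-1=7
cmp $t7, 5  (cmp 7,5)
bgt L2: taken
$t2=16-17=-1
$t2=M[108]=27
$t5=0&27=0
$t6=108+4=112
$t7=7-1=6
cmp $t7, 5  (cmp 6,5)
bgt L2: taken
$t2=27-17=10
$t2=M[112]=-4
$t5=0&(-4)=0
$t6=112+4=116
$t7=6-1=5
cmp $t7, 5  (cmp 5,5)
bgt L2: not taken
$t2=(-4)-0=-4
sw $t2, (112) → M[112]=-4
halt.
Total executed instructions: 35.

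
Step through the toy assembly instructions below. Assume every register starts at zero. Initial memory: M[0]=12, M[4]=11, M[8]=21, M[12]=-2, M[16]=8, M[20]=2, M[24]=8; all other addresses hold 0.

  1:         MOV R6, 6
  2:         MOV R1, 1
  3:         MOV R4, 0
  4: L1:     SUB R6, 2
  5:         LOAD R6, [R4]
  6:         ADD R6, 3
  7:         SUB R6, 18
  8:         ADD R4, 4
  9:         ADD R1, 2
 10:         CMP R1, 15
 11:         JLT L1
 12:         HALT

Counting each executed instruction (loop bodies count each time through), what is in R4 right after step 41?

R6=6
R1=1
R4=0
R6=6-2=4
R6=M[0]=12
R6=12+3=15
R6=15-18=-3
R4=0+4=4
R1=1+2=3
CMP R1, 15  (cmp 3,15)
JLT L1: taken
R6=(-3)-2=-5
R6=M[4]=11
R6=11+3=14
R6=14-18=-4
R4=4+4=8
R1=3+2=5
CMP R1, 15  (cmp 5,15)
JLT L1: taken
R6=(-4)-2=-6
R6=M[8]=21
R6=21+3=24
R6=24-18=6
R4=8+4=12
R1=5+2=7
CMP R1, 15  (cmp 7,15)
JLT L1: taken
R6=6-2=4
R6=M[12]=-2
R6=(-2)+3=1
R6=1-18=-17
R4=12+4=16
R1=7+2=9
CMP R1, 15  (cmp 9,15)
JLT L1: taken
R6=(-17)-2=-19
R6=M[16]=8
R6=8+3=11
R6=11-18=-7
R4=16+4=20
R1=9+2=11
After step 41: R4 = 20.

20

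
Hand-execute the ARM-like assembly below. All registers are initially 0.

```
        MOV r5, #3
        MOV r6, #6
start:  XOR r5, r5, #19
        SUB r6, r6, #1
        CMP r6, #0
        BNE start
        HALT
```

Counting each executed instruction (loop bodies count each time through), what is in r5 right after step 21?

16

r5=3
r6=6
r5=3^19=16
r6=6-1=5
CMP r6, #0  (cmp 5,0)
BNE start: taken
r5=16^19=3
r6=5-1=4
CMP r6, #0  (cmp 4,0)
BNE start: taken
r5=3^19=16
r6=4-1=3
CMP r6, #0  (cmp 3,0)
BNE start: taken
r5=16^19=3
r6=3-1=2
CMP r6, #0  (cmp 2,0)
BNE start: taken
r5=3^19=16
r6=2-1=1
CMP r6, #0  (cmp 1,0)
After step 21: r5 = 16.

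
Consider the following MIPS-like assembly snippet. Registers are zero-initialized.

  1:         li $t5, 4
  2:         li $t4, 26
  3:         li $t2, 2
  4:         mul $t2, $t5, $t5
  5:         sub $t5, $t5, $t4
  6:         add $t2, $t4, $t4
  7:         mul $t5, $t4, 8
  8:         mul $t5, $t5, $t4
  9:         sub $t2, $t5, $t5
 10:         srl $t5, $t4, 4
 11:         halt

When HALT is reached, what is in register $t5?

after li $t5, 4: $t5=4
after li $t4, 26: $t4=26
after li $t2, 2: $t2=2
after mul $t2, $t5, $t5: $t2=4*4=16
after sub $t5, $t5, $t4: $t5=4-26=-22
after add $t2, $t4, $t4: $t2=26+26=52
after mul $t5, $t4, 8: $t5=26*8=208
after mul $t5, $t5, $t4: $t5=208*26=5408
after sub $t2, $t5, $t5: $t2=5408-5408=0
after srl $t5, $t4, 4: $t5=26>>4=1
halt.

1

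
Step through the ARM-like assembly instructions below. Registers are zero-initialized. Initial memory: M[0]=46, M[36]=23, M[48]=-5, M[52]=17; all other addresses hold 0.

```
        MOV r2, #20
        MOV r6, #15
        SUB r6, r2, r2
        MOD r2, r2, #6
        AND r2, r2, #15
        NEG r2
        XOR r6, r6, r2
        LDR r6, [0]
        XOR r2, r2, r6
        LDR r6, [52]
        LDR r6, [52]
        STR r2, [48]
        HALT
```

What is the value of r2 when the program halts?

r2=20
r6=15
r6=20-20=0
r2=20%6=2
r2=2&15=2
r2=-(2)=-2
r6=0^(-2)=-2
r6=M[0]=46
r2=(-2)^46=-48
r6=M[52]=17
r6=M[52]=17
STR r2, [48] → M[48]=-48
halt.

-48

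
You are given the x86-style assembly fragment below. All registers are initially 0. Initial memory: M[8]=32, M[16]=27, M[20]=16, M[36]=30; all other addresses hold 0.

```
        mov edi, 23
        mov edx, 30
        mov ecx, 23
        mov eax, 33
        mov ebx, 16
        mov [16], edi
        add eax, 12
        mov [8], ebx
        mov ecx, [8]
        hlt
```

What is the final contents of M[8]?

16

after mov edi, 23: edi=23
after mov edx, 30: edx=30
after mov ecx, 23: ecx=23
after mov eax, 33: eax=33
after mov ebx, 16: ebx=16
mov [16], edi → M[16]=23
after add eax, 12: eax=33+12=45
mov [8], ebx → M[8]=16
after mov ecx, [8]: ecx=M[8]=16
halt.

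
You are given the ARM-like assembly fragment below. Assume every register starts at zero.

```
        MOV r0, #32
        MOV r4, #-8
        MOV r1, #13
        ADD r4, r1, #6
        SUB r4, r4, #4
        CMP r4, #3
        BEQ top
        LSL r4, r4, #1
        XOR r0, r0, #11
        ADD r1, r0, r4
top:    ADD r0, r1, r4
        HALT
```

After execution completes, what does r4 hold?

after MOV r0, #32: r0=32
after MOV r4, #-8: r4=-8
after MOV r1, #13: r1=13
after ADD r4, r1, #6: r4=13+6=19
after SUB r4, r4, #4: r4=19-4=15
CMP r4, #3  (cmp 15,3)
BEQ top: not taken
after LSL r4, r4, #1: r4=15<<1=30
after XOR r0, r0, #11: r0=32^11=43
after ADD r1, r0, r4: r1=43+30=73
after ADD r0, r1, r4: r0=73+30=103
halt.

30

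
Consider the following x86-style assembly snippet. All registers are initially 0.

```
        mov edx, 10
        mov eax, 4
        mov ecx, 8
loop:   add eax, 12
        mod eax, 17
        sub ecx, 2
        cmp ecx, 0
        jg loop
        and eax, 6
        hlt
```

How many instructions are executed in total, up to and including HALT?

after mov edx, 10: edx=10
after mov eax, 4: eax=4
after mov ecx, 8: ecx=8
after add eax, 12: eax=4+12=16
after mod eax, 17: eax=16%17=16
after sub ecx, 2: ecx=8-2=6
cmp ecx, 0  (cmp 6,0)
jg loop: taken
after add eax, 12: eax=16+12=28
after mod eax, 17: eax=28%17=11
after sub ecx, 2: ecx=6-2=4
cmp ecx, 0  (cmp 4,0)
jg loop: taken
after add eax, 12: eax=11+12=23
after mod eax, 17: eax=23%17=6
after sub ecx, 2: ecx=4-2=2
cmp ecx, 0  (cmp 2,0)
jg loop: taken
after add eax, 12: eax=6+12=18
after mod eax, 17: eax=18%17=1
after sub ecx, 2: ecx=2-2=0
cmp ecx, 0  (cmp 0,0)
jg loop: not taken
after and eax, 6: eax=1&6=0
halt.
Total executed instructions: 25.

25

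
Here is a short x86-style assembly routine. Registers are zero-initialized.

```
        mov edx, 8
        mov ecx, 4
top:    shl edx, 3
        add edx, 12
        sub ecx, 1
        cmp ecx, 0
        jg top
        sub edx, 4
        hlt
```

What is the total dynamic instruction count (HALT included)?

after mov edx, 8: edx=8
after mov ecx, 4: ecx=4
after shl edx, 3: edx=8<<3=64
after add edx, 12: edx=64+12=76
after sub ecx, 1: ecx=4-1=3
cmp ecx, 0  (cmp 3,0)
jg top: taken
after shl edx, 3: edx=76<<3=608
after add edx, 12: edx=608+12=620
after sub ecx, 1: ecx=3-1=2
cmp ecx, 0  (cmp 2,0)
jg top: taken
after shl edx, 3: edx=620<<3=4960
after add edx, 12: edx=4960+12=4972
after sub ecx, 1: ecx=2-1=1
cmp ecx, 0  (cmp 1,0)
jg top: taken
after shl edx, 3: edx=4972<<3=39776
after add edx, 12: edx=39776+12=39788
after sub ecx, 1: ecx=1-1=0
cmp ecx, 0  (cmp 0,0)
jg top: not taken
after sub edx, 4: edx=39788-4=39784
halt.
Total executed instructions: 24.

24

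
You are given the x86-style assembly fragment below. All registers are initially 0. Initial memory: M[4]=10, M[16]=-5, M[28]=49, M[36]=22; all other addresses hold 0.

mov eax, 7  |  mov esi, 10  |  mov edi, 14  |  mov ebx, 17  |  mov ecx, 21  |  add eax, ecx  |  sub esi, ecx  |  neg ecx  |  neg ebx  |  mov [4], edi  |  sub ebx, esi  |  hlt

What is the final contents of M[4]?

14

mov eax, 7 → eax=7
mov esi, 10 → esi=10
mov edi, 14 → edi=14
mov ebx, 17 → ebx=17
mov ecx, 21 → ecx=21
add eax, ecx → eax=7+21=28
sub esi, ecx → esi=10-21=-11
neg ecx → ecx=-(21)=-21
neg ebx → ebx=-(17)=-17
mov [4], edi → M[4]=14
sub ebx, esi → ebx=(-17)-(-11)=-6
halt.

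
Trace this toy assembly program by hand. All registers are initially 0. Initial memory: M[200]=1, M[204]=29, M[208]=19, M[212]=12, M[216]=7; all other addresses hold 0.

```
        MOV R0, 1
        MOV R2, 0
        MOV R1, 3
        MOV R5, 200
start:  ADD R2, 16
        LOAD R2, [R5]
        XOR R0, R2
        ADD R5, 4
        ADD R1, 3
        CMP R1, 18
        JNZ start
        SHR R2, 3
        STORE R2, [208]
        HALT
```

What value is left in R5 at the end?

220

MOV R0, 1 → R0=1
MOV R2, 0 → R2=0
MOV R1, 3 → R1=3
MOV R5, 200 → R5=200
ADD R2, 16 → R2=0+16=16
LOAD R2, [R5] → R2=M[200]=1
XOR R0, R2 → R0=1^1=0
ADD R5, 4 → R5=200+4=204
ADD R1, 3 → R1=3+3=6
CMP R1, 18  (cmp 6,18)
JNZ start: taken
ADD R2, 16 → R2=1+16=17
LOAD R2, [R5] → R2=M[204]=29
XOR R0, R2 → R0=0^29=29
ADD R5, 4 → R5=204+4=208
ADD R1, 3 → R1=6+3=9
CMP R1, 18  (cmp 9,18)
JNZ start: taken
ADD R2, 16 → R2=29+16=45
LOAD R2, [R5] → R2=M[208]=19
XOR R0, R2 → R0=29^19=14
ADD R5, 4 → R5=208+4=212
ADD R1, 3 → R1=9+3=12
CMP R1, 18  (cmp 12,18)
JNZ start: taken
ADD R2, 16 → R2=19+16=35
LOAD R2, [R5] → R2=M[212]=12
XOR R0, R2 → R0=14^12=2
ADD R5, 4 → R5=212+4=216
ADD R1, 3 → R1=12+3=15
CMP R1, 18  (cmp 15,18)
JNZ start: taken
ADD R2, 16 → R2=12+16=28
LOAD R2, [R5] → R2=M[216]=7
XOR R0, R2 → R0=2^7=5
ADD R5, 4 → R5=216+4=220
ADD R1, 3 → R1=15+3=18
CMP R1, 18  (cmp 18,18)
JNZ start: not taken
SHR R2, 3 → R2=7>>3=0
STORE R2, [208] → M[208]=0
halt.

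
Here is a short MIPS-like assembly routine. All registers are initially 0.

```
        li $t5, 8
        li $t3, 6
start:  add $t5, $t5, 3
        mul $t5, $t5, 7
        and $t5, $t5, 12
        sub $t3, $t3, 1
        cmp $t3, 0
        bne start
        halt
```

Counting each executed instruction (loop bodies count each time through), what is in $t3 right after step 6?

5

$t5=8
$t3=6
$t5=8+3=11
$t5=11*7=77
$t5=77&12=12
$t3=6-1=5
After step 6: $t3 = 5.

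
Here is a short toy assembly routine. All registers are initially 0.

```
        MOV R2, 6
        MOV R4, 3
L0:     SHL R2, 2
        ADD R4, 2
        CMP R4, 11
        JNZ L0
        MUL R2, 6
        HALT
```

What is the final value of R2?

MOV R2, 6 → R2=6
MOV R4, 3 → R4=3
SHL R2, 2 → R2=6<<2=24
ADD R4, 2 → R4=3+2=5
CMP R4, 11  (cmp 5,11)
JNZ L0: taken
SHL R2, 2 → R2=24<<2=96
ADD R4, 2 → R4=5+2=7
CMP R4, 11  (cmp 7,11)
JNZ L0: taken
SHL R2, 2 → R2=96<<2=384
ADD R4, 2 → R4=7+2=9
CMP R4, 11  (cmp 9,11)
JNZ L0: taken
SHL R2, 2 → R2=384<<2=1536
ADD R4, 2 → R4=9+2=11
CMP R4, 11  (cmp 11,11)
JNZ L0: not taken
MUL R2, 6 → R2=1536*6=9216
halt.

9216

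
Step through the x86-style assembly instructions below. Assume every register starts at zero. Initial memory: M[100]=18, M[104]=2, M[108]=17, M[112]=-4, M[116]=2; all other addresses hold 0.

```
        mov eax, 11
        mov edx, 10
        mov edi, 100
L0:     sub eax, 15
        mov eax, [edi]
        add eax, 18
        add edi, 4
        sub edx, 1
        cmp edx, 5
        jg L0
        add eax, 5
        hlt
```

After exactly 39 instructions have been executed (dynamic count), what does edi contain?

120

mov eax, 11 → eax=11
mov edx, 10 → edx=10
mov edi, 100 → edi=100
sub eax, 15 → eax=11-15=-4
mov eax, [edi] → eax=M[100]=18
add eax, 18 → eax=18+18=36
add edi, 4 → edi=100+4=104
sub edx, 1 → edx=10-1=9
cmp edx, 5  (cmp 9,5)
jg L0: taken
sub eax, 15 → eax=36-15=21
mov eax, [edi] → eax=M[104]=2
add eax, 18 → eax=2+18=20
add edi, 4 → edi=104+4=108
sub edx, 1 → edx=9-1=8
cmp edx, 5  (cmp 8,5)
jg L0: taken
sub eax, 15 → eax=20-15=5
mov eax, [edi] → eax=M[108]=17
add eax, 18 → eax=17+18=35
add edi, 4 → edi=108+4=112
sub edx, 1 → edx=8-1=7
cmp edx, 5  (cmp 7,5)
jg L0: taken
sub eax, 15 → eax=35-15=20
mov eax, [edi] → eax=M[112]=-4
add eax, 18 → eax=(-4)+18=14
add edi, 4 → edi=112+4=116
sub edx, 1 → edx=7-1=6
cmp edx, 5  (cmp 6,5)
jg L0: taken
sub eax, 15 → eax=14-15=-1
mov eax, [edi] → eax=M[116]=2
add eax, 18 → eax=2+18=20
add edi, 4 → edi=116+4=120
sub edx, 1 → edx=6-1=5
cmp edx, 5  (cmp 5,5)
jg L0: not taken
add eax, 5 → eax=20+5=25
After step 39: edi = 120.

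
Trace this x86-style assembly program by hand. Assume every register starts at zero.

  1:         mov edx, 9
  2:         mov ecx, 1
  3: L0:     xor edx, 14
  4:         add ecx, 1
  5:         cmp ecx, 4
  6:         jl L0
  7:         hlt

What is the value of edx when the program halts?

7

edx=9
ecx=1
edx=9^14=7
ecx=1+1=2
cmp ecx, 4  (cmp 2,4)
jl L0: taken
edx=7^14=9
ecx=2+1=3
cmp ecx, 4  (cmp 3,4)
jl L0: taken
edx=9^14=7
ecx=3+1=4
cmp ecx, 4  (cmp 4,4)
jl L0: not taken
halt.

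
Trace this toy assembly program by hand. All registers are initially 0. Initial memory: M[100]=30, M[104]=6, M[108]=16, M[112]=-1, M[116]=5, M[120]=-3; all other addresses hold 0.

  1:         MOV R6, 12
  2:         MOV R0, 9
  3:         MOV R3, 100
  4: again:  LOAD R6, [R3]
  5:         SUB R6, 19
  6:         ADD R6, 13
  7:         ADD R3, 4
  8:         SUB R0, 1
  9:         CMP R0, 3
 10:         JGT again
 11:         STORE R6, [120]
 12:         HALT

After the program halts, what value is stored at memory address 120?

R6=12
R0=9
R3=100
R6=M[100]=30
R6=30-19=11
R6=11+13=24
R3=100+4=104
R0=9-1=8
CMP R0, 3  (cmp 8,3)
JGT again: taken
R6=M[104]=6
R6=6-19=-13
R6=(-13)+13=0
R3=104+4=108
R0=8-1=7
CMP R0, 3  (cmp 7,3)
JGT again: taken
R6=M[108]=16
R6=16-19=-3
R6=(-3)+13=10
R3=108+4=112
R0=7-1=6
CMP R0, 3  (cmp 6,3)
JGT again: taken
R6=M[112]=-1
R6=(-1)-19=-20
R6=(-20)+13=-7
R3=112+4=116
R0=6-1=5
CMP R0, 3  (cmp 5,3)
JGT again: taken
R6=M[116]=5
R6=5-19=-14
R6=(-14)+13=-1
R3=116+4=120
R0=5-1=4
CMP R0, 3  (cmp 4,3)
JGT again: taken
R6=M[120]=-3
R6=(-3)-19=-22
R6=(-22)+13=-9
R3=120+4=124
R0=4-1=3
CMP R0, 3  (cmp 3,3)
JGT again: not taken
STORE R6, [120] → M[120]=-9
halt.

-9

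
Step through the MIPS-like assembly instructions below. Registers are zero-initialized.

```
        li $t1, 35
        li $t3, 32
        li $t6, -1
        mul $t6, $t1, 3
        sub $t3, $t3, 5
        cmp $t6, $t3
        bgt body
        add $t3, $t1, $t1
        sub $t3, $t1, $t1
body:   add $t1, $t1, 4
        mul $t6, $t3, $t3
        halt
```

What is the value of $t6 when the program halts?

$t1=35
$t3=32
$t6=-1
$t6=35*3=105
$t3=32-5=27
cmp $t6, $t3  (cmp 105,27)
bgt body: taken
$t1=35+4=39
$t6=27*27=729
halt.

729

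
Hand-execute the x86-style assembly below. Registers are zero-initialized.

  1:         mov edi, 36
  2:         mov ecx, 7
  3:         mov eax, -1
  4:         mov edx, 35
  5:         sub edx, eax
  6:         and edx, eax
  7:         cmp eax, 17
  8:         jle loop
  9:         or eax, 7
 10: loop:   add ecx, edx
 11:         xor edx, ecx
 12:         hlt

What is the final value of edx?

15

edi=36
ecx=7
eax=-1
edx=35
edx=35-(-1)=36
edx=36&(-1)=36
cmp eax, 17  (cmp -1,17)
jle loop: taken
ecx=7+36=43
edx=36^43=15
halt.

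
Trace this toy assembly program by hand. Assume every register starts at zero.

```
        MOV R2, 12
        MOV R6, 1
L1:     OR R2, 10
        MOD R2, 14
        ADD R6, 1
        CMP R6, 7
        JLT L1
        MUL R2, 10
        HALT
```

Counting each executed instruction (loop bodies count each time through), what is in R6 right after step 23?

MOV R2, 12 → R2=12
MOV R6, 1 → R6=1
OR R2, 10 → R2=12|10=14
MOD R2, 14 → R2=14%14=0
ADD R6, 1 → R6=1+1=2
CMP R6, 7  (cmp 2,7)
JLT L1: taken
OR R2, 10 → R2=0|10=10
MOD R2, 14 → R2=10%14=10
ADD R6, 1 → R6=2+1=3
CMP R6, 7  (cmp 3,7)
JLT L1: taken
OR R2, 10 → R2=10|10=10
MOD R2, 14 → R2=10%14=10
ADD R6, 1 → R6=3+1=4
CMP R6, 7  (cmp 4,7)
JLT L1: taken
OR R2, 10 → R2=10|10=10
MOD R2, 14 → R2=10%14=10
ADD R6, 1 → R6=4+1=5
CMP R6, 7  (cmp 5,7)
JLT L1: taken
OR R2, 10 → R2=10|10=10
After step 23: R6 = 5.

5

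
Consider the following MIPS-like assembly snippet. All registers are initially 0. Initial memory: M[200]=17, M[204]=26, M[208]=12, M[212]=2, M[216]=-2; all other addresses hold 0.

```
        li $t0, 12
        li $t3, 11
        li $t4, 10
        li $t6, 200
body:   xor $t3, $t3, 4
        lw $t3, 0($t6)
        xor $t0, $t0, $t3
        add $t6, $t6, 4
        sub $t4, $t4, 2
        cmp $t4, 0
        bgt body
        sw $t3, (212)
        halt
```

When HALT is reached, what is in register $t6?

220

li $t0, 12 → $t0=12
li $t3, 11 → $t3=11
li $t4, 10 → $t4=10
li $t6, 200 → $t6=200
xor $t3, $t3, 4 → $t3=11^4=15
lw $t3, 0($t6) → $t3=M[200]=17
xor $t0, $t0, $t3 → $t0=12^17=29
add $t6, $t6, 4 → $t6=200+4=204
sub $t4, $t4, 2 → $t4=10-2=8
cmp $t4, 0  (cmp 8,0)
bgt body: taken
xor $t3, $t3, 4 → $t3=17^4=21
lw $t3, 0($t6) → $t3=M[204]=26
xor $t0, $t0, $t3 → $t0=29^26=7
add $t6, $t6, 4 → $t6=204+4=208
sub $t4, $t4, 2 → $t4=8-2=6
cmp $t4, 0  (cmp 6,0)
bgt body: taken
xor $t3, $t3, 4 → $t3=26^4=30
lw $t3, 0($t6) → $t3=M[208]=12
xor $t0, $t0, $t3 → $t0=7^12=11
add $t6, $t6, 4 → $t6=208+4=212
sub $t4, $t4, 2 → $t4=6-2=4
cmp $t4, 0  (cmp 4,0)
bgt body: taken
xor $t3, $t3, 4 → $t3=12^4=8
lw $t3, 0($t6) → $t3=M[212]=2
xor $t0, $t0, $t3 → $t0=11^2=9
add $t6, $t6, 4 → $t6=212+4=216
sub $t4, $t4, 2 → $t4=4-2=2
cmp $t4, 0  (cmp 2,0)
bgt body: taken
xor $t3, $t3, 4 → $t3=2^4=6
lw $t3, 0($t6) → $t3=M[216]=-2
xor $t0, $t0, $t3 → $t0=9^(-2)=-9
add $t6, $t6, 4 → $t6=216+4=220
sub $t4, $t4, 2 → $t4=2-2=0
cmp $t4, 0  (cmp 0,0)
bgt body: not taken
sw $t3, (212) → M[212]=-2
halt.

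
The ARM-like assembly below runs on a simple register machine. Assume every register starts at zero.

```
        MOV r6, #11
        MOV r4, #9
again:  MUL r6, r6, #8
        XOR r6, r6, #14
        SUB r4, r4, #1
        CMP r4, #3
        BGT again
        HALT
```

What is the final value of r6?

2883582

MOV r6, #11 → r6=11
MOV r4, #9 → r4=9
MUL r6, r6, #8 → r6=11*8=88
XOR r6, r6, #14 → r6=88^14=86
SUB r4, r4, #1 → r4=9-1=8
CMP r4, #3  (cmp 8,3)
BGT again: taken
MUL r6, r6, #8 → r6=86*8=688
XOR r6, r6, #14 → r6=688^14=702
SUB r4, r4, #1 → r4=8-1=7
CMP r4, #3  (cmp 7,3)
BGT again: taken
MUL r6, r6, #8 → r6=702*8=5616
XOR r6, r6, #14 → r6=5616^14=5630
SUB r4, r4, #1 → r4=7-1=6
CMP r4, #3  (cmp 6,3)
BGT again: taken
MUL r6, r6, #8 → r6=5630*8=45040
XOR r6, r6, #14 → r6=45040^14=45054
SUB r4, r4, #1 → r4=6-1=5
CMP r4, #3  (cmp 5,3)
BGT again: taken
MUL r6, r6, #8 → r6=45054*8=360432
XOR r6, r6, #14 → r6=360432^14=360446
SUB r4, r4, #1 → r4=5-1=4
CMP r4, #3  (cmp 4,3)
BGT again: taken
MUL r6, r6, #8 → r6=360446*8=2883568
XOR r6, r6, #14 → r6=2883568^14=2883582
SUB r4, r4, #1 → r4=4-1=3
CMP r4, #3  (cmp 3,3)
BGT again: not taken
halt.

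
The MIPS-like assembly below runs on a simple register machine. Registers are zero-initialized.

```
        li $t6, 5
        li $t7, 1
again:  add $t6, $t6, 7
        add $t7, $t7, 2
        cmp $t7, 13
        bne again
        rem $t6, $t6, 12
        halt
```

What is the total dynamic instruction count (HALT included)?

28

$t6=5
$t7=1
$t6=5+7=12
$t7=1+2=3
cmp $t7, 13  (cmp 3,13)
bne again: taken
$t6=12+7=19
$t7=3+2=5
cmp $t7, 13  (cmp 5,13)
bne again: taken
$t6=19+7=26
$t7=5+2=7
cmp $t7, 13  (cmp 7,13)
bne again: taken
$t6=26+7=33
$t7=7+2=9
cmp $t7, 13  (cmp 9,13)
bne again: taken
$t6=33+7=40
$t7=9+2=11
cmp $t7, 13  (cmp 11,13)
bne again: taken
$t6=40+7=47
$t7=11+2=13
cmp $t7, 13  (cmp 13,13)
bne again: not taken
$t6=47%12=11
halt.
Total executed instructions: 28.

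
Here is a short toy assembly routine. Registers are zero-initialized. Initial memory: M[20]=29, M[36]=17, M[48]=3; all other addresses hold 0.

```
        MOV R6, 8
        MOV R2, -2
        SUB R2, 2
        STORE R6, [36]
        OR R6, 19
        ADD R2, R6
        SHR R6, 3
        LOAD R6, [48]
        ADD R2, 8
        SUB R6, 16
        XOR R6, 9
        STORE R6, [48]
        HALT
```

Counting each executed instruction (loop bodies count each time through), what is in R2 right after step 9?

after MOV R6, 8: R6=8
after MOV R2, -2: R2=-2
after SUB R2, 2: R2=(-2)-2=-4
STORE R6, [36] → M[36]=8
after OR R6, 19: R6=8|19=27
after ADD R2, R6: R2=(-4)+27=23
after SHR R6, 3: R6=27>>3=3
after LOAD R6, [48]: R6=M[48]=3
after ADD R2, 8: R2=23+8=31
After step 9: R2 = 31.

31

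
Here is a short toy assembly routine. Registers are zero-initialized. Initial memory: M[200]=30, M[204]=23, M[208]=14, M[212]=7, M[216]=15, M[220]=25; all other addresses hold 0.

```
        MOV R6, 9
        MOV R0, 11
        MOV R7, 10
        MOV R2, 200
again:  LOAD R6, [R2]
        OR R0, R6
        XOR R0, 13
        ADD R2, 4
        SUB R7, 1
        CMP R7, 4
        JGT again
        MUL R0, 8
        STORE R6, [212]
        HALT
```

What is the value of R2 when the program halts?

after MOV R6, 9: R6=9
after MOV R0, 11: R0=11
after MOV R7, 10: R7=10
after MOV R2, 200: R2=200
after LOAD R6, [R2]: R6=M[200]=30
after OR R0, R6: R0=11|30=31
after XOR R0, 13: R0=31^13=18
after ADD R2, 4: R2=200+4=204
after SUB R7, 1: R7=10-1=9
CMP R7, 4  (cmp 9,4)
JGT again: taken
after LOAD R6, [R2]: R6=M[204]=23
after OR R0, R6: R0=18|23=23
after XOR R0, 13: R0=23^13=26
after ADD R2, 4: R2=204+4=208
after SUB R7, 1: R7=9-1=8
CMP R7, 4  (cmp 8,4)
JGT again: taken
after LOAD R6, [R2]: R6=M[208]=14
after OR R0, R6: R0=26|14=30
after XOR R0, 13: R0=30^13=19
after ADD R2, 4: R2=208+4=212
after SUB R7, 1: R7=8-1=7
CMP R7, 4  (cmp 7,4)
JGT again: taken
after LOAD R6, [R2]: R6=M[212]=7
after OR R0, R6: R0=19|7=23
after XOR R0, 13: R0=23^13=26
after ADD R2, 4: R2=212+4=216
after SUB R7, 1: R7=7-1=6
CMP R7, 4  (cmp 6,4)
JGT again: taken
after LOAD R6, [R2]: R6=M[216]=15
after OR R0, R6: R0=26|15=31
after XOR R0, 13: R0=31^13=18
after ADD R2, 4: R2=216+4=220
after SUB R7, 1: R7=6-1=5
CMP R7, 4  (cmp 5,4)
JGT again: taken
after LOAD R6, [R2]: R6=M[220]=25
after OR R0, R6: R0=18|25=27
after XOR R0, 13: R0=27^13=22
after ADD R2, 4: R2=220+4=224
after SUB R7, 1: R7=5-1=4
CMP R7, 4  (cmp 4,4)
JGT again: not taken
after MUL R0, 8: R0=22*8=176
STORE R6, [212] → M[212]=25
halt.

224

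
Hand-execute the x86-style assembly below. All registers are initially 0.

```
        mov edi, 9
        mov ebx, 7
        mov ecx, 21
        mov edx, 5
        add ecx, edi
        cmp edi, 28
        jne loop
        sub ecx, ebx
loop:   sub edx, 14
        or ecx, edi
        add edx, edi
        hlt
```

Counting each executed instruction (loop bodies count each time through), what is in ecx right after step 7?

edi=9
ebx=7
ecx=21
edx=5
ecx=21+9=30
cmp edi, 28  (cmp 9,28)
jne loop: taken
After step 7: ecx = 30.

30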